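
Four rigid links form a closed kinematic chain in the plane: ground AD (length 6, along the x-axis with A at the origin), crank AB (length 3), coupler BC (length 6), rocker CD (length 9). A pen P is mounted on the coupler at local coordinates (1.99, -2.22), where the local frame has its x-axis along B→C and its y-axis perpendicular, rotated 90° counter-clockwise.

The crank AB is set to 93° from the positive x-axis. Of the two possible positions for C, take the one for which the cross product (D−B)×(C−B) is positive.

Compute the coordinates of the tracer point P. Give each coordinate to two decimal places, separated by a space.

A=(0,0), D=(6.00,0)
B = A + 3.00·(cos93°, sin93°) = (-0.1570, 2.9959)
|BD| = 6.8472
circle(B,6.00) ∩ circle(D,9.00): a=0.1376, h=5.9984
  candidates: C₊=(2.5912,8.3295) cross=41.072; C₋=(-2.6578,-2.4581) cross=-41.072
  mode + wants cross > 0 → take C=(2.5912,8.3295) (cross=41.072)
ex = (C−B)/|BC| = (0.4580,0.8889); ey = (-0.8889,0.4580)
P = B + 1.99·ex + -2.22·ey = (2.7279,3.7480)

2.73 3.75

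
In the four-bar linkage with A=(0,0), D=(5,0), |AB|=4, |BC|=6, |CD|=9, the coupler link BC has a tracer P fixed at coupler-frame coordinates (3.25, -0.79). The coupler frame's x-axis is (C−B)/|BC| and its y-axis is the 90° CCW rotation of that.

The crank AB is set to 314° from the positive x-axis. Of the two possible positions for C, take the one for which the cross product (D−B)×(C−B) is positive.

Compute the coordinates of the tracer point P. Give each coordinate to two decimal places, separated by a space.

-0.56 -2.61

A=(0,0), D=(5.00,0)
B = A + 4.00·(cos314°, sin314°) = (2.7786, -2.8774)
|BD| = 3.6351
circle(B,6.00) ∩ circle(D,9.00): a=-4.3722, h=4.1090
  candidates: C₊=(-3.1457,-3.8272) cross=14.937; C₋=(3.3593,-8.8492) cross=-14.937
  mode + wants cross > 0 → take C=(-3.1457,-3.8272) (cross=14.937)
ex = (C−B)/|BC| = (-0.9874,-0.1583); ey = (0.1583,-0.9874)
P = B + 3.25·ex + -0.79·ey = (-0.5554,-2.6118)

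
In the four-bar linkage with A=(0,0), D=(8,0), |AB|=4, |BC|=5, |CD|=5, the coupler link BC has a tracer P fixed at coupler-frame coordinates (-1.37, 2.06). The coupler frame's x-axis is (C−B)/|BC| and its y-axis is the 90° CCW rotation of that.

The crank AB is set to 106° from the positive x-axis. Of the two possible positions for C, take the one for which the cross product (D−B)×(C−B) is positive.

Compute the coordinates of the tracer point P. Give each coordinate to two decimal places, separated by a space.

-1.93 6.18

A=(0,0), D=(8.00,0)
B = A + 4.00·(cos106°, sin106°) = (-1.1025, 3.8450)
|BD| = 9.8813
circle(B,5.00) ∩ circle(D,5.00): a=4.9407, h=0.7680
  candidates: C₊=(3.7476,2.6300) cross=7.589; C₋=(3.1499,1.2151) cross=-7.589
  mode + wants cross > 0 → take C=(3.7476,2.6300) (cross=7.589)
ex = (C−B)/|BC| = (0.9700,-0.2430); ey = (0.2430,0.9700)
P = B + -1.37·ex + 2.06·ey = (-1.9309,6.1762)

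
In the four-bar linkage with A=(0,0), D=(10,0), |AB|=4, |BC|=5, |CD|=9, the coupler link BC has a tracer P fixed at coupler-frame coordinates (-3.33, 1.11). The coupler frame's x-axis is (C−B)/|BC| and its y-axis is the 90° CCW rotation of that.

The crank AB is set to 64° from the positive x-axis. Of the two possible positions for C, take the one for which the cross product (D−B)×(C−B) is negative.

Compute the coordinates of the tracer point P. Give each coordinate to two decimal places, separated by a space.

A=(0,0), D=(10.00,0)
B = A + 4.00·(cos64°, sin64°) = (1.7535, 3.5952)
|BD| = 8.9961
circle(B,5.00) ∩ circle(D,9.00): a=1.3856, h=4.8042
  candidates: C₊=(4.9436,7.4453) cross=43.219; C₋=(1.1037,-1.3624) cross=-43.219
  mode - wants cross < 0 → take C=(1.1037,-1.3624) (cross=-43.219)
ex = (C−B)/|BC| = (-0.1300,-0.9915); ey = (0.9915,-0.1300)
P = B + -3.33·ex + 1.11·ey = (3.2868,6.7527)

3.29 6.75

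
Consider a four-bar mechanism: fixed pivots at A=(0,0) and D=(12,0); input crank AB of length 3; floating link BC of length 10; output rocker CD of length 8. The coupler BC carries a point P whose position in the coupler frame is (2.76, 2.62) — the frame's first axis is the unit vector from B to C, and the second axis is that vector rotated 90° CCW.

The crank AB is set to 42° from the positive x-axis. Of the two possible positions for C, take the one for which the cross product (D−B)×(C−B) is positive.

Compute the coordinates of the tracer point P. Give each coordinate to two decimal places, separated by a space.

2.95 5.74

A=(0,0), D=(12.00,0)
B = A + 3.00·(cos42°, sin42°) = (2.2294, 2.0074)
|BD| = 9.9746
circle(B,10.00) ∩ circle(D,8.00): a=6.7919, h=7.3396
  candidates: C₊=(10.3595,7.8300) cross=73.210; C₋=(7.4053,-6.5489) cross=-73.210
  mode + wants cross > 0 → take C=(10.3595,7.8300) (cross=73.210)
ex = (C−B)/|BC| = (0.8130,0.5823); ey = (-0.5823,0.8130)
P = B + 2.76·ex + 2.62·ey = (2.9478,5.7445)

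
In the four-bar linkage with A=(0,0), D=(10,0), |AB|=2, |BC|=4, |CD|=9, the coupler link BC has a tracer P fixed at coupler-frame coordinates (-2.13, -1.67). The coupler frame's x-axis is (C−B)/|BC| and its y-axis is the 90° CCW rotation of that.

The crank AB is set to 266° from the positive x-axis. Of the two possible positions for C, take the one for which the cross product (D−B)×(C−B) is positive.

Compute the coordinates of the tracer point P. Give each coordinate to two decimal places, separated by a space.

0.74 -4.56

A=(0,0), D=(10.00,0)
B = A + 2.00·(cos266°, sin266°) = (-0.1395, -1.9951)
|BD| = 10.3339
circle(B,4.00) ∩ circle(D,9.00): a=2.0220, h=3.4513
  candidates: C₊=(1.1781,1.7816) cross=35.666; C₋=(2.5108,-4.9911) cross=-35.666
  mode + wants cross > 0 → take C=(1.1781,1.7816) (cross=35.666)
ex = (C−B)/|BC| = (0.3294,0.9442); ey = (-0.9442,0.3294)
P = B + -2.13·ex + -1.67·ey = (0.7356,-4.5564)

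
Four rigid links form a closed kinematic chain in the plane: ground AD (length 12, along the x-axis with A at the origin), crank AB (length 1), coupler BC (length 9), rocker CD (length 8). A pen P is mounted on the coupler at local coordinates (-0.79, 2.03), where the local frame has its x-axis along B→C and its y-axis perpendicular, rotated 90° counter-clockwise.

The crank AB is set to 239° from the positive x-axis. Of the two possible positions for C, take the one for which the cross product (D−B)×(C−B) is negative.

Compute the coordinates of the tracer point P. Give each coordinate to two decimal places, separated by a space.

0.02 1.25

A=(0,0), D=(12.00,0)
B = A + 1.00·(cos239°, sin239°) = (-0.5150, -0.8572)
|BD| = 12.5444
circle(B,9.00) ∩ circle(D,8.00): a=6.9498, h=5.7184
  candidates: C₊=(6.0277,5.3228) cross=71.734; C₋=(6.8092,-6.0874) cross=-71.734
  mode - wants cross < 0 → take C=(6.8092,-6.0874) (cross=-71.734)
ex = (C−B)/|BC| = (0.8138,-0.5811); ey = (0.5811,0.8138)
P = B + -0.79·ex + 2.03·ey = (0.0218,1.2540)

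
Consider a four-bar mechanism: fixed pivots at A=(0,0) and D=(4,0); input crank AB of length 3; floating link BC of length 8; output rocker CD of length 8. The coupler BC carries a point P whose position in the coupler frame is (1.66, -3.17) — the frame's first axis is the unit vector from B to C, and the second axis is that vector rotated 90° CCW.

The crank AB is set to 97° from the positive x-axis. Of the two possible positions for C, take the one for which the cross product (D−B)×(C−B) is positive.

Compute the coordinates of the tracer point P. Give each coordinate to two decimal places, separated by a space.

2.85 1.41

A=(0,0), D=(4.00,0)
B = A + 3.00·(cos97°, sin97°) = (-0.3656, 2.9776)
|BD| = 5.2844
circle(B,8.00) ∩ circle(D,8.00): a=2.6422, h=7.5511
  candidates: C₊=(6.0721,7.7270) cross=39.903; C₋=(-2.4377,-4.7494) cross=-39.903
  mode + wants cross > 0 → take C=(6.0721,7.7270) (cross=39.903)
ex = (C−B)/|BC| = (0.8047,0.5937); ey = (-0.5937,0.8047)
P = B + 1.66·ex + -3.17·ey = (2.8521,1.4122)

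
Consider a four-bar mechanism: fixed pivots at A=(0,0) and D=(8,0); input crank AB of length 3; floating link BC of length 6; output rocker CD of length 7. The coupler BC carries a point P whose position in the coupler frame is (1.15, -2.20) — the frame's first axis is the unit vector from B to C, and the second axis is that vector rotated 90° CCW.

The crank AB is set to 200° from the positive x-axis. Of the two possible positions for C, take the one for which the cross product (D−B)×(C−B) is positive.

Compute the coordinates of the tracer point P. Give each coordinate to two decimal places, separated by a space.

-0.50 -1.90

A=(0,0), D=(8.00,0)
B = A + 3.00·(cos200°, sin200°) = (-2.8191, -1.0261)
|BD| = 10.8676
circle(B,6.00) ∩ circle(D,7.00): a=4.8357, h=3.5519
  candidates: C₊=(1.6597,2.9665) cross=38.601; C₋=(2.3304,-4.1055) cross=-38.601
  mode + wants cross > 0 → take C=(1.6597,2.9665) (cross=38.601)
ex = (C−B)/|BC| = (0.7465,0.6654); ey = (-0.6654,0.7465)
P = B + 1.15·ex + -2.20·ey = (-0.4967,-1.9030)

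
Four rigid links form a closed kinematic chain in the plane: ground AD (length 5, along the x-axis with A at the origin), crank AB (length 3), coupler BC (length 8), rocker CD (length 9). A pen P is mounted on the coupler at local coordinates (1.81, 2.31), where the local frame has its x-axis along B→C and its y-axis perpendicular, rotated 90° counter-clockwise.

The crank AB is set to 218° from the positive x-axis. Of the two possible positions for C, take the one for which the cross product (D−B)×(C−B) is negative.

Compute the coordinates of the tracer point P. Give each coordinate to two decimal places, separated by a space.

A=(0,0), D=(5.00,0)
B = A + 3.00·(cos218°, sin218°) = (-2.3640, -1.8470)
|BD| = 7.5921
circle(B,8.00) ∩ circle(D,9.00): a=2.6765, h=7.5390
  candidates: C₊=(-1.6020,6.1166) cross=57.237; C₋=(2.0661,-8.5084) cross=-57.237
  mode - wants cross < 0 → take C=(2.0661,-8.5084) (cross=-57.237)
ex = (C−B)/|BC| = (0.5538,-0.8327); ey = (0.8327,0.5538)
P = B + 1.81·ex + 2.31·ey = (0.5618,-2.0749)

0.56 -2.07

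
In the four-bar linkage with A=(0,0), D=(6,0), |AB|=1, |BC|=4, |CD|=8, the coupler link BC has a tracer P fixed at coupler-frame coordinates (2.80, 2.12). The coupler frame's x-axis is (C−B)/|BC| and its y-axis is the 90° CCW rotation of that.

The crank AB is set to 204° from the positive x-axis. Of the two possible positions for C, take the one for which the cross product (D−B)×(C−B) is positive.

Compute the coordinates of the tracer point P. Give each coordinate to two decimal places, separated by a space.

A=(0,0), D=(6.00,0)
B = A + 1.00·(cos204°, sin204°) = (-0.9135, -0.4067)
|BD| = 6.9255
circle(B,4.00) ∩ circle(D,8.00): a=-0.0027, h=4.0000
  candidates: C₊=(-1.1512,3.5862) cross=27.702; C₋=(-0.6813,-4.4000) cross=-27.702
  mode + wants cross > 0 → take C=(-1.1512,3.5862) (cross=27.702)
ex = (C−B)/|BC| = (-0.0594,0.9982); ey = (-0.9982,-0.0594)
P = B + 2.80·ex + 2.12·ey = (-3.1961,2.2624)

-3.20 2.26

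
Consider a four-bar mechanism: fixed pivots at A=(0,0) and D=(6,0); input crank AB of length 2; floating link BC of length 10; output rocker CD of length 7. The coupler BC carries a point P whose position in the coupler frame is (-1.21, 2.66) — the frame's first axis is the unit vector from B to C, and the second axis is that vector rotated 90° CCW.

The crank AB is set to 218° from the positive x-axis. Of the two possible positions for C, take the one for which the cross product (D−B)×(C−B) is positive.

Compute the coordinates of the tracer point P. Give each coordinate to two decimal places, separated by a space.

-4.43 -0.62

A=(0,0), D=(6.00,0)
B = A + 2.00·(cos218°, sin218°) = (-1.5760, -1.2313)
|BD| = 7.6754
circle(B,10.00) ∩ circle(D,7.00): a=7.1600, h=6.9810
  candidates: C₊=(4.3713,6.8079) cross=53.582; C₋=(6.6112,-6.9733) cross=-53.582
  mode + wants cross > 0 → take C=(4.3713,6.8079) (cross=53.582)
ex = (C−B)/|BC| = (0.5947,0.8039); ey = (-0.8039,0.5947)
P = B + -1.21·ex + 2.66·ey = (-4.4341,-0.6221)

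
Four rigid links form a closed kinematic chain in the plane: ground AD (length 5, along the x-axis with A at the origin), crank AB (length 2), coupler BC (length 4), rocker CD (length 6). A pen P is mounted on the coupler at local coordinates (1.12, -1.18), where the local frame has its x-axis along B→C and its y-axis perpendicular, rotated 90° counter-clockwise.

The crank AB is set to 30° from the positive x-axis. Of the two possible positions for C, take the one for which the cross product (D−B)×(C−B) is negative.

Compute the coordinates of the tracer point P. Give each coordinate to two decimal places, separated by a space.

A=(0,0), D=(5.00,0)
B = A + 2.00·(cos30°, sin30°) = (1.7321, 1.0000)
|BD| = 3.4175
circle(B,4.00) ∩ circle(D,6.00): a=-1.2173, h=3.8103
  candidates: C₊=(1.6829,4.9997) cross=13.022; C₋=(-0.5469,-2.2873) cross=-13.022
  mode - wants cross < 0 → take C=(-0.5469,-2.2873) (cross=-13.022)
ex = (C−B)/|BC| = (-0.5697,-0.8218); ey = (0.8218,-0.5697)
P = B + 1.12·ex + -1.18·ey = (0.1242,0.7519)

0.12 0.75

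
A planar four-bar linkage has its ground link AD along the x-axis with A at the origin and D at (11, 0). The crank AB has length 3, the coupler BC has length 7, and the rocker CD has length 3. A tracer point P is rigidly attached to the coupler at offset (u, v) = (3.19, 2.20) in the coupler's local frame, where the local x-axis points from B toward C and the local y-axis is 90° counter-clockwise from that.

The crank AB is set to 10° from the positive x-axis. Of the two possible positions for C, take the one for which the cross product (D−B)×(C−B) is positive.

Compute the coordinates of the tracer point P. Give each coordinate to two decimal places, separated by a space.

A=(0,0), D=(11.00,0)
B = A + 3.00·(cos10°, sin10°) = (2.9544, 0.5209)
|BD| = 8.0624
circle(B,7.00) ∩ circle(D,3.00): a=6.5119, h=2.5682
  candidates: C₊=(9.6186,2.6630) cross=20.706; C₋=(9.2867,-2.4627) cross=-20.706
  mode + wants cross > 0 → take C=(9.6186,2.6630) (cross=20.706)
ex = (C−B)/|BC| = (0.9520,0.3060); ey = (-0.3060,0.9520)
P = B + 3.19·ex + 2.20·ey = (5.3182,3.5916)

5.32 3.59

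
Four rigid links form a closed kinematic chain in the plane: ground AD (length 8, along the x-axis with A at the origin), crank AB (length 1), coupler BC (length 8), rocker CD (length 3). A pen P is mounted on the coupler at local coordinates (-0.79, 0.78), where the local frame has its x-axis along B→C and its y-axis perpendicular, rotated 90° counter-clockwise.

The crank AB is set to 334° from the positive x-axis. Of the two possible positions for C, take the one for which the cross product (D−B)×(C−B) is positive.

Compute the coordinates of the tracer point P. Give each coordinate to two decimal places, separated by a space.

A=(0,0), D=(8.00,0)
B = A + 1.00·(cos334°, sin334°) = (0.8988, -0.4384)
|BD| = 7.1147
circle(B,8.00) ∩ circle(D,3.00): a=7.4226, h=2.9842
  candidates: C₊=(8.1234,2.9975) cross=21.231; C₋=(8.4911,-2.9595) cross=-21.231
  mode + wants cross > 0 → take C=(8.1234,2.9975) (cross=21.231)
ex = (C−B)/|BC| = (0.9031,0.4295); ey = (-0.4295,0.9031)
P = B + -0.79·ex + 0.78·ey = (-0.1496,-0.0733)

-0.15 -0.07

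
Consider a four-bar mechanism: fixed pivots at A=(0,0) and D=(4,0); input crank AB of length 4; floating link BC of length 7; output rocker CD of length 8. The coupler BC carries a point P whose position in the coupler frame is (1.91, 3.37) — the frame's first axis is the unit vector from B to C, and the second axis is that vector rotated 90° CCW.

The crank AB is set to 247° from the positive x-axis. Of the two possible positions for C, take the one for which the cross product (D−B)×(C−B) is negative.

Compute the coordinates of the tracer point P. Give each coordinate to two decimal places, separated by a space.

2.02 -2.21

A=(0,0), D=(4.00,0)
B = A + 4.00·(cos247°, sin247°) = (-1.5629, -3.6820)
|BD| = 6.6711
circle(B,7.00) ∩ circle(D,8.00): a=2.2113, h=6.6416
  candidates: C₊=(-3.3847,3.0768) cross=44.306; C₋=(3.9468,-7.9998) cross=-44.306
  mode - wants cross < 0 → take C=(3.9468,-7.9998) (cross=-44.306)
ex = (C−B)/|BC| = (0.7871,-0.6168); ey = (0.6168,0.7871)
P = B + 1.91·ex + 3.37·ey = (2.0191,-2.2076)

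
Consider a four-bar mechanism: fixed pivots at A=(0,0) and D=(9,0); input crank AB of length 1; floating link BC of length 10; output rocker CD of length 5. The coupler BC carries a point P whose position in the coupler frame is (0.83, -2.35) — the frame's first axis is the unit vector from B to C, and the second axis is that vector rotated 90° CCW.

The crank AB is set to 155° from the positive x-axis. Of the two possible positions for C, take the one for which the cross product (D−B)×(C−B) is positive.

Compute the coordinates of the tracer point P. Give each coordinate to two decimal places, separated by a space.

A=(0,0), D=(9.00,0)
B = A + 1.00·(cos155°, sin155°) = (-0.9063, 0.4226)
|BD| = 9.9153
circle(B,10.00) ∩ circle(D,5.00): a=8.7397, h=4.8598
  candidates: C₊=(8.0326,4.9055) cross=48.187; C₋=(7.6183,-4.8053) cross=-48.187
  mode + wants cross > 0 → take C=(8.0326,4.9055) (cross=48.187)
ex = (C−B)/|BC| = (0.8939,0.4483); ey = (-0.4483,0.8939)
P = B + 0.83·ex + -2.35·ey = (0.8891,-1.3059)

0.89 -1.31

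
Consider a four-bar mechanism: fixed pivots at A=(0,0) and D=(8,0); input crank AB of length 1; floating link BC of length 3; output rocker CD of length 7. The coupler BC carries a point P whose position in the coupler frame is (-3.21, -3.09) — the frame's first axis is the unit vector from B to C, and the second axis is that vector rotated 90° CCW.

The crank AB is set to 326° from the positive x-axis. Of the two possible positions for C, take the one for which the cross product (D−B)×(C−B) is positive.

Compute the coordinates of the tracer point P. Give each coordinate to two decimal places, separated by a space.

A=(0,0), D=(8.00,0)
B = A + 1.00·(cos326°, sin326°) = (0.8290, -0.5592)
|BD| = 7.1927
circle(B,3.00) ∩ circle(D,7.00): a=0.8158, h=2.8870
  candidates: C₊=(1.4179,2.3824) cross=20.765; C₋=(1.8668,-3.3740) cross=-20.765
  mode + wants cross > 0 → take C=(1.4179,2.3824) (cross=20.765)
ex = (C−B)/|BC| = (0.1963,0.9805); ey = (-0.9805,0.1963)
P = B + -3.21·ex + -3.09·ey = (3.2288,-4.3133)

3.23 -4.31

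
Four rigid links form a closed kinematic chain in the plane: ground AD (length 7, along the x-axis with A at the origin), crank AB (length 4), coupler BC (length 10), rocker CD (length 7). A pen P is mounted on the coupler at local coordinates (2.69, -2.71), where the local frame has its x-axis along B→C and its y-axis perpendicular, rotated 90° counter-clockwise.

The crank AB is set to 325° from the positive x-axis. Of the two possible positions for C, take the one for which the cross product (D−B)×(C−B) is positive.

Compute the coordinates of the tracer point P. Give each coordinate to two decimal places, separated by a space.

6.79 -0.79

A=(0,0), D=(7.00,0)
B = A + 4.00·(cos325°, sin325°) = (3.2766, -2.2943)
|BD| = 4.3735
circle(B,10.00) ∩ circle(D,7.00): a=8.0173, h=5.9768
  candidates: C₊=(6.9668,6.9999) cross=26.140; C₋=(13.2376,-3.1769) cross=-26.140
  mode + wants cross > 0 → take C=(6.9668,6.9999) (cross=26.140)
ex = (C−B)/|BC| = (0.3690,0.9294); ey = (-0.9294,0.3690)
P = B + 2.69·ex + -2.71·ey = (6.7880,-0.7942)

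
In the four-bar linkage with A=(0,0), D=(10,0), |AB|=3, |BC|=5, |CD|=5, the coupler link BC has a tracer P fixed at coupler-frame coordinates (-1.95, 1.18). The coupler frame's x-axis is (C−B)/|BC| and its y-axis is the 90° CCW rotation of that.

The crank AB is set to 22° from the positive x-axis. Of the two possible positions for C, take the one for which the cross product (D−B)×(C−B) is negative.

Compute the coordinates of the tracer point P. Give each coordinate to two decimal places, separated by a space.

A=(0,0), D=(10.00,0)
B = A + 3.00·(cos22°, sin22°) = (2.7816, 1.1238)
|BD| = 7.3054
circle(B,5.00) ∩ circle(D,5.00): a=3.6527, h=3.4143
  candidates: C₊=(6.9160,3.9356) cross=24.943; C₋=(5.8655,-2.8118) cross=-24.943
  mode - wants cross < 0 → take C=(5.8655,-2.8118) (cross=-24.943)
ex = (C−B)/|BC| = (0.6168,-0.7871); ey = (0.7871,0.6168)
P = B + -1.95·ex + 1.18·ey = (2.5076,3.3865)

2.51 3.39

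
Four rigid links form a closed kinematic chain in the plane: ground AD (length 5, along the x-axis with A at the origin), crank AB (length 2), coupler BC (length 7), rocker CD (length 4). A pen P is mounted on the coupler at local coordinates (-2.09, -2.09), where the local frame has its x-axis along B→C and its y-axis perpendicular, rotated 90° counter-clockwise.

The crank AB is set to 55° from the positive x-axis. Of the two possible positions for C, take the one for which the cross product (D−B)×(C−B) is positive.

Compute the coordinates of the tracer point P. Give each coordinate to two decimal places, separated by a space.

-0.66 -0.70

A=(0,0), D=(5.00,0)
B = A + 2.00·(cos55°, sin55°) = (1.1472, 1.6383)
|BD| = 4.1867
circle(B,7.00) ∩ circle(D,4.00): a=6.0344, h=3.5477
  candidates: C₊=(8.0886,2.5418) cross=14.853; C₋=(5.3121,-3.9878) cross=-14.853
  mode + wants cross > 0 → take C=(8.0886,2.5418) (cross=14.853)
ex = (C−B)/|BC| = (0.9916,0.1291); ey = (-0.1291,0.9916)
P = B + -2.09·ex + -2.09·ey = (-0.6556,-0.7040)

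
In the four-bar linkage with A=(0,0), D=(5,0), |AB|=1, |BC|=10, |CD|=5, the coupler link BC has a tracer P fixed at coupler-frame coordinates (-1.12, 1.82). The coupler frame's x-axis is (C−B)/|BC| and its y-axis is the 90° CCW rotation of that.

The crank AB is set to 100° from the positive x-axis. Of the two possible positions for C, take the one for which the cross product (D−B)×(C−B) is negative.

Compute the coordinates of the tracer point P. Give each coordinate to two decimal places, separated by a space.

-0.47 3.10

A=(0,0), D=(5.00,0)
B = A + 1.00·(cos100°, sin100°) = (-0.1736, 0.9848)
|BD| = 5.2665
circle(B,10.00) ∩ circle(D,5.00): a=9.7537, h=2.2058
  candidates: C₊=(9.8205,1.3278) cross=11.617; C₋=(8.9955,-3.0059) cross=-11.617
  mode - wants cross < 0 → take C=(8.9955,-3.0059) (cross=-11.617)
ex = (C−B)/|BC| = (0.9169,-0.3991); ey = (0.3991,0.9169)
P = B + -1.12·ex + 1.82·ey = (-0.4743,3.1006)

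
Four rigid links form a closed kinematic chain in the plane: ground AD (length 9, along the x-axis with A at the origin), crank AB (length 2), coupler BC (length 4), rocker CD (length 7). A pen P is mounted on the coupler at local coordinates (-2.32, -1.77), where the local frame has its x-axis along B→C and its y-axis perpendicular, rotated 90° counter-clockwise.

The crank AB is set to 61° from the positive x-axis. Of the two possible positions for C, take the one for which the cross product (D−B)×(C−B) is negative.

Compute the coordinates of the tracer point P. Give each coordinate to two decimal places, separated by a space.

A=(0,0), D=(9.00,0)
B = A + 2.00·(cos61°, sin61°) = (0.9696, 1.7492)
|BD| = 8.2187
circle(B,4.00) ∩ circle(D,7.00): a=2.1017, h=3.4033
  candidates: C₊=(3.7475,4.6273) cross=27.971; C₋=(2.2988,-2.0235) cross=-27.971
  mode - wants cross < 0 → take C=(2.2988,-2.0235) (cross=-27.971)
ex = (C−B)/|BC| = (0.3323,-0.9432); ey = (0.9432,0.3323)
P = B + -2.32·ex + -1.77·ey = (-1.4707,3.3492)

-1.47 3.35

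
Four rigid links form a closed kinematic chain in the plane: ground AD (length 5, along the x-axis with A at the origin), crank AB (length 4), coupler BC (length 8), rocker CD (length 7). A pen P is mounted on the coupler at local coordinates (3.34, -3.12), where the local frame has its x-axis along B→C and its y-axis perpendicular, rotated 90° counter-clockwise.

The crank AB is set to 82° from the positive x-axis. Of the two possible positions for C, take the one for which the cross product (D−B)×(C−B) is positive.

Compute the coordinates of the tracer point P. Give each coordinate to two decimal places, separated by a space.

A=(0,0), D=(5.00,0)
B = A + 4.00·(cos82°, sin82°) = (0.5567, 3.9611)
|BD| = 5.9526
circle(B,8.00) ∩ circle(D,7.00): a=4.2362, h=6.7863
  candidates: C₊=(8.2347,6.2078) cross=40.396; C₋=(-0.7970,-3.9236) cross=-40.396
  mode + wants cross > 0 → take C=(8.2347,6.2078) (cross=40.396)
ex = (C−B)/|BC| = (0.9598,0.2808); ey = (-0.2808,0.9598)
P = B + 3.34·ex + -3.12·ey = (4.6385,1.9046)

4.64 1.90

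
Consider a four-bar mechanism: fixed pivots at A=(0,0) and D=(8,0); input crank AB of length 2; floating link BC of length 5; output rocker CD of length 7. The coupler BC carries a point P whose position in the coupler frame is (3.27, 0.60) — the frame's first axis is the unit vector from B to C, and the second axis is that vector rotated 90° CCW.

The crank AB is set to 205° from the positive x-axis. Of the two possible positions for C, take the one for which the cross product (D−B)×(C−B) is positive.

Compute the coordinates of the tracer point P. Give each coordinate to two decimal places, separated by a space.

-0.03 1.96

A=(0,0), D=(8.00,0)
B = A + 2.00·(cos205°, sin205°) = (-1.8126, -0.8452)
|BD| = 9.8490
circle(B,5.00) ∩ circle(D,7.00): a=3.7061, h=3.3563
  candidates: C₊=(1.5917,2.8168) cross=33.056; C₋=(2.1678,-3.8711) cross=-33.056
  mode + wants cross > 0 → take C=(1.5917,2.8168) (cross=33.056)
ex = (C−B)/|BC| = (0.6809,0.7324); ey = (-0.7324,0.6809)
P = B + 3.27·ex + 0.60·ey = (-0.0256,1.9582)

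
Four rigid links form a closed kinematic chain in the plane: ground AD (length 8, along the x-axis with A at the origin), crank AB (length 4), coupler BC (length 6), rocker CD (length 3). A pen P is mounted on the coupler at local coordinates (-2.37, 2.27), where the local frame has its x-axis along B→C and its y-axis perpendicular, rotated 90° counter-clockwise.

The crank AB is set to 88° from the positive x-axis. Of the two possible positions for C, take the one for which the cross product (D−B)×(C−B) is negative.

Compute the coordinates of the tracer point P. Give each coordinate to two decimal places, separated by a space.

A=(0,0), D=(8.00,0)
B = A + 4.00·(cos88°, sin88°) = (0.1396, 3.9976)
|BD| = 8.8185
circle(B,6.00) ∩ circle(D,3.00): a=5.9401, h=0.8455
  candidates: C₊=(5.8176,2.0584) cross=7.456; C₋=(5.0511,0.5512) cross=-7.456
  mode - wants cross < 0 → take C=(5.0511,0.5512) (cross=-7.456)
ex = (C−B)/|BC| = (0.8186,-0.5744); ey = (0.5744,0.8186)
P = B + -2.37·ex + 2.27·ey = (-0.4966,7.2171)

-0.50 7.22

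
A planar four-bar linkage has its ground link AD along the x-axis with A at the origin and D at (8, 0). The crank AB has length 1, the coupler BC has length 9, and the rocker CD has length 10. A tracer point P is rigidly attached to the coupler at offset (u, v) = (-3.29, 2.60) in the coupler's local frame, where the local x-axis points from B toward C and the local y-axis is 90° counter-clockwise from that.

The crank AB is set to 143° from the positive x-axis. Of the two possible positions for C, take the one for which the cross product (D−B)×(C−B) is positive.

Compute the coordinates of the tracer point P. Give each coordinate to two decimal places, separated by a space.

A=(0,0), D=(8.00,0)
B = A + 1.00·(cos143°, sin143°) = (-0.7986, 0.6018)
|BD| = 8.8192
circle(B,9.00) ∩ circle(D,10.00): a=3.3324, h=8.3603
  candidates: C₊=(3.0965,8.7153) cross=73.731; C₋=(1.9555,-7.9664) cross=-73.731
  mode + wants cross > 0 → take C=(3.0965,8.7153) (cross=73.731)
ex = (C−B)/|BC| = (0.4328,0.9015); ey = (-0.9015,0.4328)
P = B + -3.29·ex + 2.60·ey = (-4.5664,-1.2388)

-4.57 -1.24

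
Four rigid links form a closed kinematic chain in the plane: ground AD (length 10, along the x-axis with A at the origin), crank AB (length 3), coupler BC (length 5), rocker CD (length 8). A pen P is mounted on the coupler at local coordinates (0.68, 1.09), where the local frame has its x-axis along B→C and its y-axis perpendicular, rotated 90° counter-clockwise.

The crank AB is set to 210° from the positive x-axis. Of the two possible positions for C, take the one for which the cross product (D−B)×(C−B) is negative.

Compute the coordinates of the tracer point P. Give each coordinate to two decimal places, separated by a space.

-1.75 -0.53

A=(0,0), D=(10.00,0)
B = A + 3.00·(cos210°, sin210°) = (-2.5981, -1.5000)
|BD| = 12.6871
circle(B,5.00) ∩ circle(D,8.00): a=4.8065, h=1.3774
  candidates: C₊=(2.0119,0.4360) cross=17.475; C₋=(2.3376,-2.2995) cross=-17.475
  mode - wants cross < 0 → take C=(2.3376,-2.2995) (cross=-17.475)
ex = (C−B)/|BC| = (0.9871,-0.1599); ey = (0.1599,0.9871)
P = B + 0.68·ex + 1.09·ey = (-1.7525,-0.5328)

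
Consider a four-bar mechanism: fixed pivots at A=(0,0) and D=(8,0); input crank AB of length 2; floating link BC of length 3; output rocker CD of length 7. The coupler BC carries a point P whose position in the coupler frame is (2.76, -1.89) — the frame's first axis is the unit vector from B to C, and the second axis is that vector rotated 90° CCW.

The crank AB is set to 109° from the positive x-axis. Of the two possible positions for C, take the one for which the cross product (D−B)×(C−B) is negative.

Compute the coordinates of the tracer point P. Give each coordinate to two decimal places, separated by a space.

-0.68 -1.45

A=(0,0), D=(8.00,0)
B = A + 2.00·(cos109°, sin109°) = (-0.6511, 1.8910)
|BD| = 8.8554
circle(B,3.00) ∩ circle(D,7.00): a=2.1692, h=2.0723
  candidates: C₊=(1.9106,3.4524) cross=18.351; C₋=(1.0255,-0.5967) cross=-18.351
  mode - wants cross < 0 → take C=(1.0255,-0.5967) (cross=-18.351)
ex = (C−B)/|BC| = (0.5589,-0.8293); ey = (0.8293,0.5589)
P = B + 2.76·ex + -1.89·ey = (-0.6759,-1.4540)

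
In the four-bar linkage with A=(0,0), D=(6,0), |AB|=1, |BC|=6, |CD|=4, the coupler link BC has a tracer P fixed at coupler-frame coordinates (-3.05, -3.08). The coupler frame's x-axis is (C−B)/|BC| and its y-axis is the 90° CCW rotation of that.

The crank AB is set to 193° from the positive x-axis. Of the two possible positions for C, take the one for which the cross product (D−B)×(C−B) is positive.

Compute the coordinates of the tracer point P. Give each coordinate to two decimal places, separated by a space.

A=(0,0), D=(6.00,0)
B = A + 1.00·(cos193°, sin193°) = (-0.9744, -0.2250)
|BD| = 6.9780
circle(B,6.00) ∩ circle(D,4.00): a=4.9221, h=3.4312
  candidates: C₊=(3.8345,3.3631) cross=23.943; C₋=(4.0558,-3.4957) cross=-23.943
  mode + wants cross > 0 → take C=(3.8345,3.3631) (cross=23.943)
ex = (C−B)/|BC| = (0.8015,0.5980); ey = (-0.5980,0.8015)
P = B + -3.05·ex + -3.08·ey = (-1.5770,-4.5175)

-1.58 -4.52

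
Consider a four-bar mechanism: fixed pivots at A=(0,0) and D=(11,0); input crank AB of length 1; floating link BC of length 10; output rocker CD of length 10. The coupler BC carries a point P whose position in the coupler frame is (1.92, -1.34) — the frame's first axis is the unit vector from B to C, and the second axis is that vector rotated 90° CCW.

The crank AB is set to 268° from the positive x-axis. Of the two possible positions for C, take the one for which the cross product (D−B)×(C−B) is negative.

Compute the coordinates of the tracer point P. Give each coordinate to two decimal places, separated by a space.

0.12 -3.34

A=(0,0), D=(11.00,0)
B = A + 1.00·(cos268°, sin268°) = (-0.0349, -0.9994)
|BD| = 11.0801
circle(B,10.00) ∩ circle(D,10.00): a=5.5400, h=8.3251
  candidates: C₊=(4.7316,7.7915) cross=92.243; C₋=(6.2335,-8.7909) cross=-92.243
  mode - wants cross < 0 → take C=(6.2335,-8.7909) (cross=-92.243)
ex = (C−B)/|BC| = (0.6268,-0.7792); ey = (0.7792,0.6268)
P = B + 1.92·ex + -1.34·ey = (0.1246,-3.3353)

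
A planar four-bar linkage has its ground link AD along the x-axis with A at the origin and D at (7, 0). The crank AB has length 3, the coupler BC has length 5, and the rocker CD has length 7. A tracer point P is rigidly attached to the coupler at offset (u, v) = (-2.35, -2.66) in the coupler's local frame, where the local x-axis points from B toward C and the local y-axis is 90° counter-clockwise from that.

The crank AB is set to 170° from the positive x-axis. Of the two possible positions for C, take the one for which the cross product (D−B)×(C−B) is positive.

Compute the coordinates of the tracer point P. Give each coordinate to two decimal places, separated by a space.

-3.18 -3.02

A=(0,0), D=(7.00,0)
B = A + 3.00·(cos170°, sin170°) = (-2.9544, 0.5209)
|BD| = 9.9680
circle(B,5.00) ∩ circle(D,7.00): a=3.7802, h=3.2727
  candidates: C₊=(0.9916,3.5916) cross=32.622; C₋=(0.6496,-2.9448) cross=-32.622
  mode + wants cross > 0 → take C=(0.9916,3.5916) (cross=32.622)
ex = (C−B)/|BC| = (0.7892,0.6141); ey = (-0.6141,0.7892)
P = B + -2.35·ex + -2.66·ey = (-3.1755,-3.0215)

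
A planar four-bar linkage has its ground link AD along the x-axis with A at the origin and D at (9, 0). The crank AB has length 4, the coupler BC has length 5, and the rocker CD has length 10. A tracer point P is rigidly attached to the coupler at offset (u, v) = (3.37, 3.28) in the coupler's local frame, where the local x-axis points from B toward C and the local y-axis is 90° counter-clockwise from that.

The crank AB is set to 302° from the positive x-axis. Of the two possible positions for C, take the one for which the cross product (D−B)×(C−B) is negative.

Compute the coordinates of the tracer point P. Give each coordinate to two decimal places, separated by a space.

6.12 -5.86

A=(0,0), D=(9.00,0)
B = A + 4.00·(cos302°, sin302°) = (2.1197, -3.3922)
|BD| = 7.6711
circle(B,5.00) ∩ circle(D,10.00): a=-1.0529, h=4.8879
  candidates: C₊=(-0.9861,0.5262) cross=37.495; C₋=(3.3367,-8.2418) cross=-37.495
  mode - wants cross < 0 → take C=(3.3367,-8.2418) (cross=-37.495)
ex = (C−B)/|BC| = (0.2434,-0.9699); ey = (0.9699,0.2434)
P = B + 3.37·ex + 3.28·ey = (6.1213,-5.8624)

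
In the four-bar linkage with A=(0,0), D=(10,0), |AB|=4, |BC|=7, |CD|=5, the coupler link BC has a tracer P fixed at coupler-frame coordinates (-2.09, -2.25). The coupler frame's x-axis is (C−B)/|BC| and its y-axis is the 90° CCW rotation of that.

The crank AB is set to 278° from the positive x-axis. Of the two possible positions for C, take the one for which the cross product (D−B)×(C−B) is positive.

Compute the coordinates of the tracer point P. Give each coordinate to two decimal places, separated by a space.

0.87 -7.02

A=(0,0), D=(10.00,0)
B = A + 4.00·(cos278°, sin278°) = (0.5567, -3.9611)
|BD| = 10.2404
circle(B,7.00) ∩ circle(D,5.00): a=6.2920, h=3.0676
  candidates: C₊=(5.1724,1.3016) cross=31.414; C₋=(7.5455,-4.3561) cross=-31.414
  mode + wants cross > 0 → take C=(5.1724,1.3016) (cross=31.414)
ex = (C−B)/|BC| = (0.6594,0.7518); ey = (-0.7518,0.6594)
P = B + -2.09·ex + -2.25·ey = (0.8701,-7.0160)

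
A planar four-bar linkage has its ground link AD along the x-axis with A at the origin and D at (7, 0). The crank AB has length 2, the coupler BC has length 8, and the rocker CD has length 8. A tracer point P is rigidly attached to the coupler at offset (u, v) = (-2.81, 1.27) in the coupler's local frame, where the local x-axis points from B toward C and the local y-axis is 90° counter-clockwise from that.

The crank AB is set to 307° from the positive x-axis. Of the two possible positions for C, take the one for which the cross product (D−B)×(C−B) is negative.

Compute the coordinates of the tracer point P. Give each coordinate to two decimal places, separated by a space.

0.50 1.41

A=(0,0), D=(7.00,0)
B = A + 2.00·(cos307°, sin307°) = (1.2036, -1.5973)
|BD| = 6.0124
circle(B,8.00) ∩ circle(D,8.00): a=3.0062, h=7.4137
  candidates: C₊=(2.1323,6.3486) cross=44.574; C₋=(6.0713,-7.9459) cross=-44.574
  mode - wants cross < 0 → take C=(6.0713,-7.9459) (cross=-44.574)
ex = (C−B)/|BC| = (0.6085,-0.7936); ey = (0.7936,0.6085)
P = B + -2.81·ex + 1.27·ey = (0.5017,1.4054)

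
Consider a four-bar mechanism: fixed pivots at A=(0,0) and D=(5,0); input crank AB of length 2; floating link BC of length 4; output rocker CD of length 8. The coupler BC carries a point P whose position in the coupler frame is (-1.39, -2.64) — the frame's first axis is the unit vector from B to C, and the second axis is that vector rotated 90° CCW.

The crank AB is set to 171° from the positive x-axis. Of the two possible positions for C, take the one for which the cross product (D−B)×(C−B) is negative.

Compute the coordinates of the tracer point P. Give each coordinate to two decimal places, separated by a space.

-4.57 1.78

A=(0,0), D=(5.00,0)
B = A + 2.00·(cos171°, sin171°) = (-1.9754, 0.3129)
|BD| = 6.9824
circle(B,4.00) ∩ circle(D,8.00): a=0.0540, h=3.9996
  candidates: C₊=(-1.7422,4.3061) cross=27.927; C₋=(-2.1007,-3.6852) cross=-27.927
  mode - wants cross < 0 → take C=(-2.1007,-3.6852) (cross=-27.927)
ex = (C−B)/|BC| = (-0.0313,-0.9995); ey = (0.9995,-0.0313)
P = B + -1.39·ex + -2.64·ey = (-4.5705,1.7849)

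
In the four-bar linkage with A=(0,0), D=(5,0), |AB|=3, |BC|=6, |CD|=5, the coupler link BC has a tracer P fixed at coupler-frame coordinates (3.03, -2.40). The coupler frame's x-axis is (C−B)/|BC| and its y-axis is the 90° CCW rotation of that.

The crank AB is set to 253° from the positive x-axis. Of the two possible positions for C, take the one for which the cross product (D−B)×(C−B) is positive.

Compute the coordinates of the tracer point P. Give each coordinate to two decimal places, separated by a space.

2.31 -0.69

A=(0,0), D=(5.00,0)
B = A + 3.00·(cos253°, sin253°) = (-0.8771, -2.8689)
|BD| = 6.5400
circle(B,6.00) ∩ circle(D,5.00): a=4.1110, h=4.3704
  candidates: C₊=(0.9000,2.8619) cross=28.582; C₋=(4.7343,-4.9929) cross=-28.582
  mode + wants cross > 0 → take C=(0.9000,2.8619) (cross=28.582)
ex = (C−B)/|BC| = (0.2962,0.9551); ey = (-0.9551,0.2962)
P = B + 3.03·ex + -2.40·ey = (2.3127,-0.6857)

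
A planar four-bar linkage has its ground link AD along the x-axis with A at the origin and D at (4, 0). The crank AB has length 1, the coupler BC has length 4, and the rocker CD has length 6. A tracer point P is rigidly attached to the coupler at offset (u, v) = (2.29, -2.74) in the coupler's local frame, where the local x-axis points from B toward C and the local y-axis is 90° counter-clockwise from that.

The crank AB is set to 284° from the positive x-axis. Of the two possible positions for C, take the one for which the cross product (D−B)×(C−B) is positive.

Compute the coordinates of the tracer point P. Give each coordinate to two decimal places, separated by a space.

1.83 2.23

A=(0,0), D=(4.00,0)
B = A + 1.00·(cos284°, sin284°) = (0.2419, -0.9703)
|BD| = 3.8813
circle(B,4.00) ∩ circle(D,6.00): a=-0.6358, h=3.9491
  candidates: C₊=(-1.3609,2.6945) cross=15.328; C₋=(0.6136,-4.9530) cross=-15.328
  mode + wants cross > 0 → take C=(-1.3609,2.6945) (cross=15.328)
ex = (C−B)/|BC| = (-0.4007,0.9162); ey = (-0.9162,-0.4007)
P = B + 2.29·ex + -2.74·ey = (1.8347,2.2258)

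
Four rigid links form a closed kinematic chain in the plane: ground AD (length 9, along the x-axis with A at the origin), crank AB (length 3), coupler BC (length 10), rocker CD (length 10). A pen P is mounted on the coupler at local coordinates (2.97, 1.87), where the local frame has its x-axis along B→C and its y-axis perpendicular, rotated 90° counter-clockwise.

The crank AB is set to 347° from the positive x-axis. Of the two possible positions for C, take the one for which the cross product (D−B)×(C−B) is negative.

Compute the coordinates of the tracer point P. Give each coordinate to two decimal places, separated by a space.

A=(0,0), D=(9.00,0)
B = A + 3.00·(cos347°, sin347°) = (2.9231, -0.6749)
|BD| = 6.1142
circle(B,10.00) ∩ circle(D,10.00): a=3.0571, h=9.5212
  candidates: C₊=(4.9107,9.1256) cross=58.215; C₋=(7.0125,-9.8005) cross=-58.215
  mode - wants cross < 0 → take C=(7.0125,-9.8005) (cross=-58.215)
ex = (C−B)/|BC| = (0.4089,-0.9126); ey = (0.9126,0.4089)
P = B + 2.97·ex + 1.87·ey = (5.8441,-2.6205)

5.84 -2.62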